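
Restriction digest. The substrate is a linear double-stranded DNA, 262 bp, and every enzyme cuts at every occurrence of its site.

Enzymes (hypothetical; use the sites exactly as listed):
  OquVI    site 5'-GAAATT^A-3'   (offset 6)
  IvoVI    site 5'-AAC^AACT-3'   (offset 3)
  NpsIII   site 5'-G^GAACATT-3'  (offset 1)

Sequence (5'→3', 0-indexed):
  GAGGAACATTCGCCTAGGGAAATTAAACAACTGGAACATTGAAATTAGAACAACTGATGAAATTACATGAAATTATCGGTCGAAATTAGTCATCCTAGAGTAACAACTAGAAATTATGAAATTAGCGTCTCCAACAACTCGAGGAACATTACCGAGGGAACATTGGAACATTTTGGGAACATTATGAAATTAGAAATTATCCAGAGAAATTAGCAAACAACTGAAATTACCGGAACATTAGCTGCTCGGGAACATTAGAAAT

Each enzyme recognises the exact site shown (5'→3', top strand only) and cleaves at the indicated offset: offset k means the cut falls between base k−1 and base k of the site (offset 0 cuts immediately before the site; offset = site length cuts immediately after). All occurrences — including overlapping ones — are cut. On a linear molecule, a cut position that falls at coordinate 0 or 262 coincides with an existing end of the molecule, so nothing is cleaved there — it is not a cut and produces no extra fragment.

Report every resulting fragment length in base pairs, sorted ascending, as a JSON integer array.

[3,4,4,5,5,7,7,8,8,8,10,10,11,11,12,13,13,13,13,13,14,15,17,17,21]

Site scan:
  OquVI GAAATTA/6: at [18, 40, 58, 68, 81, 109, 117, 185, 192, 205, 222] ⇒ [24, 46, 64, 74, 87, 115, 123, 191, 198, 211, 228]
  IvoVI AACAACT/3: at [25, 48, 101, 132, 215] ⇒ [28, 51, 104, 135, 218]
  NpsIII GGAACATT/1: at [2, 32, 142, 156, 164, 175, 231, 248] ⇒ [3, 33, 143, 157, 165, 176, 232, 249]

All cut coordinates (distinct, sorted): [3, 24, 28, 33, 46, 51, 64, 74, 87, 104, 115, 123, 135, 143, 157, 165, 176, 191, 198, 211, 218, 228, 232, 249]

Fragments:
  [0,3): 3 bp
  [3,24): 21 bp
  [24,28): 4 bp
  [28,33): 5 bp
  [33,46): 13 bp
  [46,51): 5 bp
  [51,64): 13 bp
  [64,74): 10 bp
  [74,87): 13 bp
  [87,104): 17 bp
  [104,115): 11 bp
  [115,123): 8 bp
  [123,135): 12 bp
  [135,143): 8 bp
  [143,157): 14 bp
  [157,165): 8 bp
  [165,176): 11 bp
  [176,191): 15 bp
  [191,198): 7 bp
  [198,211): 13 bp
  [211,218): 7 bp
  [218,228): 10 bp
  [228,232): 4 bp
  [232,249): 17 bp
  [249,262): 13 bp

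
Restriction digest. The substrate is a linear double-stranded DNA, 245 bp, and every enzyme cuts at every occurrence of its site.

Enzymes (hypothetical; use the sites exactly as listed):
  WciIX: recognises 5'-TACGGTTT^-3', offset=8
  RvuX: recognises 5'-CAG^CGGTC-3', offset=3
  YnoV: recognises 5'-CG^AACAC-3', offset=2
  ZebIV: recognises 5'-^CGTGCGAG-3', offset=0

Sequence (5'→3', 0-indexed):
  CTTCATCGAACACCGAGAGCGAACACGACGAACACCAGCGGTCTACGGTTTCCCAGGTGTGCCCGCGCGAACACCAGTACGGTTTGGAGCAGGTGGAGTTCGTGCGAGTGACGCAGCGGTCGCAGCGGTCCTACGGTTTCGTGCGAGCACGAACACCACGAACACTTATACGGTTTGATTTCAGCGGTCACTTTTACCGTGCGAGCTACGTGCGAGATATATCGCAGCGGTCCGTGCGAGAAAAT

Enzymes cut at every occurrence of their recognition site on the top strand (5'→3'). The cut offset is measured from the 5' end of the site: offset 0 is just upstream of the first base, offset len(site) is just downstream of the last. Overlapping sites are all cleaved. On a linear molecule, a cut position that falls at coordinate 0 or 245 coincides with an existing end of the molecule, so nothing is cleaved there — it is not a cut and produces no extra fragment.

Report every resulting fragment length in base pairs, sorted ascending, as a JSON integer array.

Per-enzyme occurrences:
  WciIX (TACGGTTT, off=8): starts [43, 77, 131, 168] → cuts [51, 85, 139, 176]
  RvuX (CAGCGGTC, off=3): starts [35, 113, 122, 181, 224] → cuts [38, 116, 125, 184, 227]
  YnoV (CGAACAC, off=2): starts [6, 19, 28, 67, 149, 158] → cuts [8, 21, 30, 69, 151, 160]
  ZebIV (CGTGCGAG, off=0): starts [100, 139, 197, 208, 232] → cuts [100, 139, 197, 208, 232]

All cut coordinates (distinct, sorted): [8, 21, 30, 38, 51, 69, 85, 100, 116, 125, 139, 151, 160, 176, 184, 197, 208, 227, 232]

Fragments:
  [0,8): 8 bp
  [8,21): 13 bp
  [21,30): 9 bp
  [30,38): 8 bp
  [38,51): 13 bp
  [51,69): 18 bp
  [69,85): 16 bp
  [85,100): 15 bp
  [100,116): 16 bp
  [116,125): 9 bp
  [125,139): 14 bp
  [139,151): 12 bp
  [151,160): 9 bp
  [160,176): 16 bp
  [176,184): 8 bp
  [184,197): 13 bp
  [197,208): 11 bp
  [208,227): 19 bp
  [227,232): 5 bp
  [232,245): 13 bp

[5,8,8,8,9,9,9,11,12,13,13,13,13,14,15,16,16,16,18,19]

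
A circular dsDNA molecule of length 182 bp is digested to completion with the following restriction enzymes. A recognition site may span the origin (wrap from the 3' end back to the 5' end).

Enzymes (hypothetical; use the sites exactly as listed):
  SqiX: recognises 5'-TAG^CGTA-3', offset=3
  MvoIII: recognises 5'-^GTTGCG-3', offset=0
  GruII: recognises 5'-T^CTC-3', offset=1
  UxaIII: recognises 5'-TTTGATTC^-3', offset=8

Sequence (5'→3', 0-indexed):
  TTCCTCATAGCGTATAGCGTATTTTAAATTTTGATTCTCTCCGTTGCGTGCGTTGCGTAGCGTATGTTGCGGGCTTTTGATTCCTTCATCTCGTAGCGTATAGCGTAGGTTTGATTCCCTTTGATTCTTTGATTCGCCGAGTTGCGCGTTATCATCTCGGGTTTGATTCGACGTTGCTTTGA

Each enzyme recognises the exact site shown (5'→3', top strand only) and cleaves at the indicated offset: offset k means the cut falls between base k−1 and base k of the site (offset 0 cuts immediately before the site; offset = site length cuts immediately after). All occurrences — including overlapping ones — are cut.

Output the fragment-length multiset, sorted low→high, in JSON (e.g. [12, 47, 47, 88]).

[1,1,4,5,5,6,7,7,7,7,8,9,9,10,14,14,15,16,18,19]

Scan for sites:
  SqiX TAGCGTA/3: at [7, 14, 57, 93, 100] ⇒ [10, 17, 60, 96, 103]
  MvoIII GTTGCG/0: at [42, 51, 65, 140] ⇒ [42, 51, 65, 140]
  GruII TCTC/1: at [35, 37, 88, 154] ⇒ [36, 38, 89, 155]
  UxaIII TTTGATTC/8: at [29, 75, 109, 119, 127, 161, 177] ⇒ [3, 37, 83, 117, 127, 135, 169]

Pooled cuts: [3, 10, 17, 36, 37, 38, 42, 51, 60, 65, 83, 89, 96, 103, 117, 127, 135, 140, 155, 169]

Fragment lengths:
  3→10: 7 bp
  10→17: 7 bp
  17→36: 19 bp
  36→37: 1 bp
  37→38: 1 bp
  38→42: 4 bp
  42→51: 9 bp
  51→60: 9 bp
  60→65: 5 bp
  65→83: 18 bp
  83→89: 6 bp
  89→96: 7 bp
  96→103: 7 bp
  103→117: 14 bp
  117→127: 10 bp
  127→135: 8 bp
  135→140: 5 bp
  140→155: 15 bp
  155→169: 14 bp
  169→3 (wrap): 182-169+3 = 16 bp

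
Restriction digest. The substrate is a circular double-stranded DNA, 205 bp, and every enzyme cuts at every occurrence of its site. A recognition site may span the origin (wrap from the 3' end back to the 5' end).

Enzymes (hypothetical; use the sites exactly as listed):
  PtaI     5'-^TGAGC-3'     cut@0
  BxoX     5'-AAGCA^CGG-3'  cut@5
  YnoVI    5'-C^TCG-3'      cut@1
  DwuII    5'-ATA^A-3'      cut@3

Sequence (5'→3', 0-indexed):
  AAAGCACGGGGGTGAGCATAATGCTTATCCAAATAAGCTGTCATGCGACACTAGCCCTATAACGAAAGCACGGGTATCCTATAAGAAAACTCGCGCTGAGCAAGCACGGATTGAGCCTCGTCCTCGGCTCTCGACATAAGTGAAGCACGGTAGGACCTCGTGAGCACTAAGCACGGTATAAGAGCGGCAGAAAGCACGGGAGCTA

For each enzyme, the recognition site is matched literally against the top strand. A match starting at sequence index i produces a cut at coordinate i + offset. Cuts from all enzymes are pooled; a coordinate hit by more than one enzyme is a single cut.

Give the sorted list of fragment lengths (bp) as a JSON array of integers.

[3,5,6,6,6,6,7,7,7,8,8,9,9,10,10,13,13,15,15,16,26]

Scan for sites:
  PtaI (TGAGC, off=0): starts [12, 96, 111, 160] → cuts [12, 96, 111, 160]
  BxoX (AAGCACGG, off=5): starts [1, 65, 101, 142, 168, 191] → cuts [6, 70, 106, 147, 173, 196]
  YnoVI (CTCG, off=1): starts [89, 116, 122, 129, 156] → cuts [90, 117, 123, 130, 157]
  DwuII (ATAA, off=3): starts [17, 32, 58, 80, 135, 177] → cuts [20, 35, 61, 83, 138, 180]

Pooled cuts: [6, 12, 20, 35, 61, 70, 83, 90, 96, 106, 111, 117, 123, 130, 138, 147, 157, 160, 173, 180, 196]

Fragments:
  6→12: 6 bp
  12→20: 8 bp
  20→35: 15 bp
  35→61: 26 bp
  61→70: 9 bp
  70→83: 13 bp
  83→90: 7 bp
  90→96: 6 bp
  96→106: 10 bp
  106→111: 5 bp
  111→117: 6 bp
  117→123: 6 bp
  123→130: 7 bp
  130→138: 8 bp
  138→147: 9 bp
  147→157: 10 bp
  157→160: 3 bp
  160→173: 13 bp
  173→180: 7 bp
  180→196: 16 bp
  196→6 (wrap): 205-196+6 = 15 bp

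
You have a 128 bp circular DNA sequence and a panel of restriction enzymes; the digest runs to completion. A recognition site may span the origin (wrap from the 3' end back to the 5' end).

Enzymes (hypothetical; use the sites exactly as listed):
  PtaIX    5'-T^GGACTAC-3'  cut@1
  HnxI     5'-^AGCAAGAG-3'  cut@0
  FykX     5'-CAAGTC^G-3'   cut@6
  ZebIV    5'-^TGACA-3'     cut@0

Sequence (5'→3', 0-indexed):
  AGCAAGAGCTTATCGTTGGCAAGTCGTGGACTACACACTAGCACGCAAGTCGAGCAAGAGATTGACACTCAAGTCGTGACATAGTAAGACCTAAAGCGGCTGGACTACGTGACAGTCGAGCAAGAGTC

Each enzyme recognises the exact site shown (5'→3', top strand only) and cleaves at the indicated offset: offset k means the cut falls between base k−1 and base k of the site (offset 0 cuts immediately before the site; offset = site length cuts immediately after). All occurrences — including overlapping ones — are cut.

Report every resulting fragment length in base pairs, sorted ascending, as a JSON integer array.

Per-enzyme occurrences:
  PtaIX TGGACTAC/1: at [26, 100] ⇒ [27, 101]
  HnxI AGCAAGAG/0: at [0, 52, 118] ⇒ [0, 52, 118]
  FykX CAAGTCG/6: at [19, 45, 69] ⇒ [25, 51, 75]
  ZebIV TGACA/0: at [62, 76, 109] ⇒ [62, 76, 109]

All cut coordinates (distinct, sorted): [0, 25, 27, 51, 52, 62, 75, 76, 101, 109, 118]

Fragments:
  0→25: 25 bp
  25→27: 2 bp
  27→51: 24 bp
  51→52: 1 bp
  52→62: 10 bp
  62→75: 13 bp
  75→76: 1 bp
  76→101: 25 bp
  101→109: 8 bp
  109→118: 9 bp
  118→0 (wrap): 128-118+0 = 10 bp

[1,1,2,8,9,10,10,13,24,25,25]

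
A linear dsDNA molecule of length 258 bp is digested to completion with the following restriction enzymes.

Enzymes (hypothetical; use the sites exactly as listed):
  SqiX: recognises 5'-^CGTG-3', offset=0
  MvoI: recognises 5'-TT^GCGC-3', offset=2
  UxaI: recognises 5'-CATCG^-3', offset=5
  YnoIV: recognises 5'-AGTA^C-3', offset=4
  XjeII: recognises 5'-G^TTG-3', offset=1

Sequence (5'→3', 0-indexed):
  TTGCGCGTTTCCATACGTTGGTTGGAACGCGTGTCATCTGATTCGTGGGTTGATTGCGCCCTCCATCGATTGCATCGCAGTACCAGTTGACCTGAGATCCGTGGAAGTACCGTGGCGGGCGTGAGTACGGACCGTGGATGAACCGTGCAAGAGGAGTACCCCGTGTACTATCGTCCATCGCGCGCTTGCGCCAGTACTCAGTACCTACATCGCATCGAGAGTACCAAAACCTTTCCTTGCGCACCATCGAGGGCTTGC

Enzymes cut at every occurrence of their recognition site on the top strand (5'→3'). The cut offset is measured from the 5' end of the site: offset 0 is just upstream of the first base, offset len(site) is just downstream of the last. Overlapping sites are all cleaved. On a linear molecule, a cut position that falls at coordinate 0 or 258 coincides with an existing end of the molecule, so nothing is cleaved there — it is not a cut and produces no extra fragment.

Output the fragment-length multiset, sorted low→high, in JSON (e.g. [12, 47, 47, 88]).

Per-enzyme occurrences:
  SqiX CGTG/0: at [29, 43, 99, 110, 119, 132, 143, 161] ⇒ [29, 43, 99, 110, 119, 132, 143, 161]
  MvoI TTGCGC/2: at [0, 53, 185, 236] ⇒ [2, 55, 187, 238]
  UxaI CATCG/5: at [63, 72, 175, 207, 212, 244] ⇒ [68, 77, 180, 212, 217, 249]
  YnoIV AGTAC/4: at [78, 105, 123, 154, 192, 199, 219] ⇒ [82, 109, 127, 158, 196, 203, 223]
  XjeII GTTG/1: at [16, 20, 48, 85] ⇒ [17, 21, 49, 86]

Pooled cuts: [2, 17, 21, 29, 43, 49, 55, 68, 77, 82, 86, 99, 109, 110, 119, 127, 132, 143, 158, 161, 180, 187, 196, 203, 212, 217, 223, 238, 249]

Fragment lengths:
  [0,2): 2 bp
  [2,17): 15 bp
  [17,21): 4 bp
  [21,29): 8 bp
  [29,43): 14 bp
  [43,49): 6 bp
  [49,55): 6 bp
  [55,68): 13 bp
  [68,77): 9 bp
  [77,82): 5 bp
  [82,86): 4 bp
  [86,99): 13 bp
  [99,109): 10 bp
  [109,110): 1 bp
  [110,119): 9 bp
  [119,127): 8 bp
  [127,132): 5 bp
  [132,143): 11 bp
  [143,158): 15 bp
  [158,161): 3 bp
  [161,180): 19 bp
  [180,187): 7 bp
  [187,196): 9 bp
  [196,203): 7 bp
  [203,212): 9 bp
  [212,217): 5 bp
  [217,223): 6 bp
  [223,238): 15 bp
  [238,249): 11 bp
  [249,258): 9 bp

[1,2,3,4,4,5,5,5,6,6,6,7,7,8,8,9,9,9,9,9,10,11,11,13,13,14,15,15,15,19]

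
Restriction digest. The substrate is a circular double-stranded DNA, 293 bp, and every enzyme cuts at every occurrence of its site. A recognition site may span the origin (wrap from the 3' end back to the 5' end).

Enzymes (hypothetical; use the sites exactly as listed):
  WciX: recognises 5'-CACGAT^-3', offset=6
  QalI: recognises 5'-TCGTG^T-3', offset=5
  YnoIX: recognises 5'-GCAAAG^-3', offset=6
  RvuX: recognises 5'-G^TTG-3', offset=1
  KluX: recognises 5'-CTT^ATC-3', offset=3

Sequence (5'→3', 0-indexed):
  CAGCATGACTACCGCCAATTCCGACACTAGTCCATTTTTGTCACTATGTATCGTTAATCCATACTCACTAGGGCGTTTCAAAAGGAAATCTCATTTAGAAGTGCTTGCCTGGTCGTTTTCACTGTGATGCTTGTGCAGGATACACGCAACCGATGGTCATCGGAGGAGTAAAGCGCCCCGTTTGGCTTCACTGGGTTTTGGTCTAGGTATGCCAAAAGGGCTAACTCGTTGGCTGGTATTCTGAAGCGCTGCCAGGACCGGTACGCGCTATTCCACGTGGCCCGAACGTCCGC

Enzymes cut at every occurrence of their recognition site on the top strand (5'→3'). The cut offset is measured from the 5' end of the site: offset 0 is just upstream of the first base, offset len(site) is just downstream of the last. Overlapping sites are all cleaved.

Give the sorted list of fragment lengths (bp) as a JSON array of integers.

Site scan:
  WciX (CACGAT, off=6): no sites
  QalI (TCGTGT, off=5): no sites
  YnoIX (GCAAAG, off=6): no sites
  RvuX (GTTG, off=1): starts [227] → cuts [228]
  KluX (CTTATC, off=3): no sites

Pooled cuts: [228]

Fragments:
  228→228 (wrap): 293-228+228 = 293 bp

[293]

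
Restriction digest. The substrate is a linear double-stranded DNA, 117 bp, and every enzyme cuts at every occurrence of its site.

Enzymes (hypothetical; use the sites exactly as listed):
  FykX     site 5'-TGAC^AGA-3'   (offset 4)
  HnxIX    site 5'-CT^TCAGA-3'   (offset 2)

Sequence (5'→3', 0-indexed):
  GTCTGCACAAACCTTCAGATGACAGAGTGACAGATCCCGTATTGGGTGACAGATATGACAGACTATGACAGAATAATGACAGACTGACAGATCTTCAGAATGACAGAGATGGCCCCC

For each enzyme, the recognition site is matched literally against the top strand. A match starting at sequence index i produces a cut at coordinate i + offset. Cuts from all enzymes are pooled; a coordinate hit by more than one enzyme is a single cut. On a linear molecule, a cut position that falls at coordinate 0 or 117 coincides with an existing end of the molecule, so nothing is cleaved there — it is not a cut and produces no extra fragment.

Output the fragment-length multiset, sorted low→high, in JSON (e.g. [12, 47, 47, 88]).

[6,8,8,9,9,10,10,11,13,14,19]

Per-enzyme occurrences:
  FykX (TGACAGA, off=4): starts [19, 27, 46, 55, 65, 76, 84, 100] → cuts [23, 31, 50, 59, 69, 80, 88, 104]
  HnxIX (CTTCAGA, off=2): starts [12, 92] → cuts [14, 94]

Pooled cuts: [14, 23, 31, 50, 59, 69, 80, 88, 94, 104]

Fragments:
  [0,14): 14 bp
  [14,23): 9 bp
  [23,31): 8 bp
  [31,50): 19 bp
  [50,59): 9 bp
  [59,69): 10 bp
  [69,80): 11 bp
  [80,88): 8 bp
  [88,94): 6 bp
  [94,104): 10 bp
  [104,117): 13 bp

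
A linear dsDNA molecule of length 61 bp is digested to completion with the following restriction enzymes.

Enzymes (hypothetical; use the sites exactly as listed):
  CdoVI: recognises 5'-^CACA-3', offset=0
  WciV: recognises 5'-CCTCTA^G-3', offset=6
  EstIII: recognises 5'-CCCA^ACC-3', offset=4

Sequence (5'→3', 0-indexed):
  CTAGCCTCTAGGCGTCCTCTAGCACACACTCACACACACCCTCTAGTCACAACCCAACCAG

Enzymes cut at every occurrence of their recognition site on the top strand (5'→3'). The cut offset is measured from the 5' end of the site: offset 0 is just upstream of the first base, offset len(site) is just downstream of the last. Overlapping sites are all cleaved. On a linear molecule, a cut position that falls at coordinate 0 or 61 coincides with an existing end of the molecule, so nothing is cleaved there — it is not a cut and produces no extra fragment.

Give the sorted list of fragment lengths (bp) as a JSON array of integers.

[1,2,2,2,2,5,6,9,10,11,11]

Site scan:
  CdoVI CACA/0: at [22, 24, 30, 32, 34, 47] ⇒ [22, 24, 30, 32, 34, 47]
  WciV CCTCTAG/6: at [4, 15, 39] ⇒ [10, 21, 45]
  EstIII CCCAACC/4: at [52] ⇒ [56]

Pooled cuts: [10, 21, 22, 24, 30, 32, 34, 45, 47, 56]

Fragments:
  [0,10): 10 bp
  [10,21): 11 bp
  [21,22): 1 bp
  [22,24): 2 bp
  [24,30): 6 bp
  [30,32): 2 bp
  [32,34): 2 bp
  [34,45): 11 bp
  [45,47): 2 bp
  [47,56): 9 bp
  [56,61): 5 bp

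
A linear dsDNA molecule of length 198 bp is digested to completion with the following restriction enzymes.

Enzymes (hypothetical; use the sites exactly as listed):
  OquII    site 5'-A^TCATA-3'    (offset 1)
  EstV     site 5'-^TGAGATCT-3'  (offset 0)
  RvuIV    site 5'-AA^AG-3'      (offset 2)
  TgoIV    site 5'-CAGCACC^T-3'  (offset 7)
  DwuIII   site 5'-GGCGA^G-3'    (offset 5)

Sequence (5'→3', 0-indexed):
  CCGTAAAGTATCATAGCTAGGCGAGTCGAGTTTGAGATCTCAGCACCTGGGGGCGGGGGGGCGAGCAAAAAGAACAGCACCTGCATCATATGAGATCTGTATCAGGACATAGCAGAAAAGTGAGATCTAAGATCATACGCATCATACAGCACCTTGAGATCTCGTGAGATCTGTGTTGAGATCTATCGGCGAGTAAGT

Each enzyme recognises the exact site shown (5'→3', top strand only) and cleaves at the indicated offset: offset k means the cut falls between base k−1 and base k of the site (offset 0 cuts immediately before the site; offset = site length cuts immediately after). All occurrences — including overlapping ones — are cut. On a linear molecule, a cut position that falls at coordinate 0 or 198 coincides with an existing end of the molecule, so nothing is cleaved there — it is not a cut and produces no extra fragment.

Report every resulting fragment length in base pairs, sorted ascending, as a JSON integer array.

Site scan:
  OquII (ATCATA, off=1): starts [9, 84, 131, 140] → cuts [10, 85, 132, 141]
  EstV (TGAGATCT, off=0): starts [32, 90, 120, 154, 164, 176] → cuts [32, 90, 120, 154, 164, 176]
  RvuIV (AAAG, off=2): starts [4, 68, 116] → cuts [6, 70, 118]
  TgoIV (CAGCACCT, off=7): starts [40, 74, 146] → cuts [47, 81, 153]
  DwuIII (GGCGAG, off=5): starts [19, 59, 187] → cuts [24, 64, 192]

All cut coordinates (distinct, sorted): [6, 10, 24, 32, 47, 64, 70, 81, 85, 90, 118, 120, 132, 141, 153, 154, 164, 176, 192]

Fragments:
  [0,6): 6 bp
  [6,10): 4 bp
  [10,24): 14 bp
  [24,32): 8 bp
  [32,47): 15 bp
  [47,64): 17 bp
  [64,70): 6 bp
  [70,81): 11 bp
  [81,85): 4 bp
  [85,90): 5 bp
  [90,118): 28 bp
  [118,120): 2 bp
  [120,132): 12 bp
  [132,141): 9 bp
  [141,153): 12 bp
  [153,154): 1 bp
  [154,164): 10 bp
  [164,176): 12 bp
  [176,192): 16 bp
  [192,198): 6 bp

[1,2,4,4,5,6,6,6,8,9,10,11,12,12,12,14,15,16,17,28]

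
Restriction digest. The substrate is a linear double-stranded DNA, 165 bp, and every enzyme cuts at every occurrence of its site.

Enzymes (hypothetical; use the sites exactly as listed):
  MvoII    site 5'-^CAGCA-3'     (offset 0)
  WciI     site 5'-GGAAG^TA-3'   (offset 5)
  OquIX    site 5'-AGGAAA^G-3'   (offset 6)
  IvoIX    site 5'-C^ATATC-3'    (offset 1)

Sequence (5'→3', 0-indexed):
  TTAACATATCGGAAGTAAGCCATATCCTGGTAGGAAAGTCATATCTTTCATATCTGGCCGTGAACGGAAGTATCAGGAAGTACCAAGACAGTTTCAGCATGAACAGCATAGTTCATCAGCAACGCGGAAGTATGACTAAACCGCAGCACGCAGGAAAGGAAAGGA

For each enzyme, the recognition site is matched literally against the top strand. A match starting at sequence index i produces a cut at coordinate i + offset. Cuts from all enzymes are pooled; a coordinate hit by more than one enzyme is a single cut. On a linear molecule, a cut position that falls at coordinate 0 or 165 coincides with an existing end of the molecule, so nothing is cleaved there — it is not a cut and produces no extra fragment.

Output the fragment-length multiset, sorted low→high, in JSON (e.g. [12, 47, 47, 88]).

Site scan:
  MvoII (CAGCA, off=0): starts [94, 103, 116, 143] → cuts [94, 103, 116, 143]
  WciI (GGAAGTA, off=5): starts [10, 65, 75, 125] → cuts [15, 70, 80, 130]
  OquIX (AGGAAAG, off=6): starts [31, 151, 156] → cuts [37, 157, 162]
  IvoIX (CATATC, off=1): starts [4, 20, 39, 48] → cuts [5, 21, 40, 49]

All cut coordinates (distinct, sorted): [5, 15, 21, 37, 40, 49, 70, 80, 94, 103, 116, 130, 143, 157, 162]

Fragments:
  [0,5): 5 bp
  [5,15): 10 bp
  [15,21): 6 bp
  [21,37): 16 bp
  [37,40): 3 bp
  [40,49): 9 bp
  [49,70): 21 bp
  [70,80): 10 bp
  [80,94): 14 bp
  [94,103): 9 bp
  [103,116): 13 bp
  [116,130): 14 bp
  [130,143): 13 bp
  [143,157): 14 bp
  [157,162): 5 bp
  [162,165): 3 bp

[3,3,5,5,6,9,9,10,10,13,13,14,14,14,16,21]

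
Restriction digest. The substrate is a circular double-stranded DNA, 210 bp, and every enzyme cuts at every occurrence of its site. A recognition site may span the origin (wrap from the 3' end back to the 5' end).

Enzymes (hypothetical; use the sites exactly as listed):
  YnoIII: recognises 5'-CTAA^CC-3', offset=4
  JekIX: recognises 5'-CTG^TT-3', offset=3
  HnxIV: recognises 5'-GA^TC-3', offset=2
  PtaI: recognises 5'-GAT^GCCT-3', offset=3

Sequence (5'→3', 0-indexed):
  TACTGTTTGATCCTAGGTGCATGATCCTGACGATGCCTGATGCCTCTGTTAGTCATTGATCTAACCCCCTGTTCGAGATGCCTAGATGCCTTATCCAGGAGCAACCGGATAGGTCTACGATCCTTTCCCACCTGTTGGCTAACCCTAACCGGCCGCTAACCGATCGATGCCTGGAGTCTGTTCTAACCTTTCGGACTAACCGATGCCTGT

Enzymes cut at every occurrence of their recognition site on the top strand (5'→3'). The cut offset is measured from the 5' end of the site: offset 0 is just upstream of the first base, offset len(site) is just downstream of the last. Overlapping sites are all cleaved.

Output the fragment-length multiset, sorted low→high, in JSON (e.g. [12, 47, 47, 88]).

[4,5,5,5,5,5,6,6,6,7,7,7,8,8,8,10,11,11,12,13,14,14,33]

Scan for sites:
  YnoIII (CTAACC, off=4): starts [60, 138, 144, 155, 182, 195] → cuts [64, 142, 148, 159, 186, 199]
  JekIX (CTGTT, off=3): starts [2, 45, 68, 131, 177, 206] → cuts [5, 48, 71, 134, 180, 209]
  HnxIV (GATC, off=2): starts [8, 22, 57, 118, 161] → cuts [10, 24, 59, 120, 163]
  PtaI (GATGCCT, off=3): starts [31, 38, 76, 84, 165, 201] → cuts [34, 41, 79, 87, 168, 204]

Pooled cuts: [5, 10, 24, 34, 41, 48, 59, 64, 71, 79, 87, 120, 134, 142, 148, 159, 163, 168, 180, 186, 199, 204, 209]

Fragments:
  5→10: 5 bp
  10→24: 14 bp
  24→34: 10 bp
  34→41: 7 bp
  41→48: 7 bp
  48→59: 11 bp
  59→64: 5 bp
  64→71: 7 bp
  71→79: 8 bp
  79→87: 8 bp
  87→120: 33 bp
  120→134: 14 bp
  134→142: 8 bp
  142→148: 6 bp
  148→159: 11 bp
  159→163: 4 bp
  163→168: 5 bp
  168→180: 12 bp
  180→186: 6 bp
  186→199: 13 bp
  199→204: 5 bp
  204→209: 5 bp
  209→5 (wrap): 210-209+5 = 6 bp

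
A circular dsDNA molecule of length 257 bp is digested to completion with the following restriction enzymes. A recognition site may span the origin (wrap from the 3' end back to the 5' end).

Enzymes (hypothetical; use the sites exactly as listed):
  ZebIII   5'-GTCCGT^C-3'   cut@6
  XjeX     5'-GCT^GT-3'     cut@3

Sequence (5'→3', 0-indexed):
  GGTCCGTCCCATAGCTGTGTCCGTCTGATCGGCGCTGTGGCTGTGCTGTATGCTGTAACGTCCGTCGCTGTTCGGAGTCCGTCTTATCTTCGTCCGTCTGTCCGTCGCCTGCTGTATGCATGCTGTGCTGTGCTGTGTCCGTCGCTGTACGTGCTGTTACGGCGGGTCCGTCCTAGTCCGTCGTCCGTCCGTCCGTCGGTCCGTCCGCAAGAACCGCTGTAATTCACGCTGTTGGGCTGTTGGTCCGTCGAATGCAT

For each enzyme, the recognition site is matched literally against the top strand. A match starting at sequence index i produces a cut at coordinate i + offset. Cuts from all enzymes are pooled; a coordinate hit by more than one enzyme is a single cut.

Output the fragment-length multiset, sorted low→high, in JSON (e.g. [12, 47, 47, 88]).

[4,4,4,4,5,5,5,6,7,7,8,8,8,8,8,8,9,9,10,10,11,11,12,12,13,14,15,16,16]

Site scan:
  ZebIII GTCCGTC/6: at [1, 18, 59, 76, 91, 99, 136, 165, 175, 182, 186, 190, 198, 242] ⇒ [7, 24, 65, 82, 97, 105, 142, 171, 181, 188, 192, 196, 204, 248]
  XjeX GCTGT/3: at [13, 33, 39, 44, 51, 66, 110, 121, 126, 131, 143, 152, 215, 227, 235] ⇒ [16, 36, 42, 47, 54, 69, 113, 124, 129, 134, 146, 155, 218, 230, 238]

All cut coordinates (distinct, sorted): [7, 16, 24, 36, 42, 47, 54, 65, 69, 82, 97, 105, 113, 124, 129, 134, 142, 146, 155, 171, 181, 188, 192, 196, 204, 218, 230, 238, 248]

Fragments:
  7→16: 9 bp
  16→24: 8 bp
  24→36: 12 bp
  36→42: 6 bp
  42→47: 5 bp
  47→54: 7 bp
  54→65: 11 bp
  65→69: 4 bp
  69→82: 13 bp
  82→97: 15 bp
  97→105: 8 bp
  105→113: 8 bp
  113→124: 11 bp
  124→129: 5 bp
  129→134: 5 bp
  134→142: 8 bp
  142→146: 4 bp
  146→155: 9 bp
  155→171: 16 bp
  171→181: 10 bp
  181→188: 7 bp
  188→192: 4 bp
  192→196: 4 bp
  196→204: 8 bp
  204→218: 14 bp
  218→230: 12 bp
  230→238: 8 bp
  238→248: 10 bp
  248→7 (wrap): 257-248+7 = 16 bp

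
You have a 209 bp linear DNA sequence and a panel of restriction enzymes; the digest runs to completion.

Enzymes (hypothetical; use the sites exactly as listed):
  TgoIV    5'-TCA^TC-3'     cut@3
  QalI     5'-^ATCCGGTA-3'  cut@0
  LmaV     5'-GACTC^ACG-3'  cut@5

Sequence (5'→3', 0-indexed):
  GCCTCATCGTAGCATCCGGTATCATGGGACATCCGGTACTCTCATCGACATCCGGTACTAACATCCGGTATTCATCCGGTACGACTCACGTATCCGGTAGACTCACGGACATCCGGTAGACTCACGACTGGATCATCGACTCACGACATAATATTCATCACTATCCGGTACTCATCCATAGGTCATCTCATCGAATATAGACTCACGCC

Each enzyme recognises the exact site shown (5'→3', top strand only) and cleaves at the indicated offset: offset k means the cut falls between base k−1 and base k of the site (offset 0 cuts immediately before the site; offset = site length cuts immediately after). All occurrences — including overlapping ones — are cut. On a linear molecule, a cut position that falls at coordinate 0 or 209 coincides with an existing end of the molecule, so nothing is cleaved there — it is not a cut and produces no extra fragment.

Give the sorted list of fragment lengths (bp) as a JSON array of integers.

[1,4,5,5,5,5,6,6,7,7,11,11,12,12,13,13,13,13,14,14,15,17]

Site scan:
  TgoIV TCATC/3: at [3, 41, 71, 132, 154, 171, 182, 187] ⇒ [6, 44, 74, 135, 157, 174, 185, 190]
  QalI ATCCGGTA/0: at [13, 30, 49, 62, 73, 91, 110, 162] ⇒ [13, 30, 49, 62, 73, 91, 110, 162]
  LmaV GACTCACG/5: at [82, 99, 118, 137, 199] ⇒ [87, 104, 123, 142, 204]

All cut coordinates (distinct, sorted): [6, 13, 30, 44, 49, 62, 73, 74, 87, 91, 104, 110, 123, 135, 142, 157, 162, 174, 185, 190, 204]

Fragment lengths:
  [0,6): 6 bp
  [6,13): 7 bp
  [13,30): 17 bp
  [30,44): 14 bp
  [44,49): 5 bp
  [49,62): 13 bp
  [62,73): 11 bp
  [73,74): 1 bp
  [74,87): 13 bp
  [87,91): 4 bp
  [91,104): 13 bp
  [104,110): 6 bp
  [110,123): 13 bp
  [123,135): 12 bp
  [135,142): 7 bp
  [142,157): 15 bp
  [157,162): 5 bp
  [162,174): 12 bp
  [174,185): 11 bp
  [185,190): 5 bp
  [190,204): 14 bp
  [204,209): 5 bp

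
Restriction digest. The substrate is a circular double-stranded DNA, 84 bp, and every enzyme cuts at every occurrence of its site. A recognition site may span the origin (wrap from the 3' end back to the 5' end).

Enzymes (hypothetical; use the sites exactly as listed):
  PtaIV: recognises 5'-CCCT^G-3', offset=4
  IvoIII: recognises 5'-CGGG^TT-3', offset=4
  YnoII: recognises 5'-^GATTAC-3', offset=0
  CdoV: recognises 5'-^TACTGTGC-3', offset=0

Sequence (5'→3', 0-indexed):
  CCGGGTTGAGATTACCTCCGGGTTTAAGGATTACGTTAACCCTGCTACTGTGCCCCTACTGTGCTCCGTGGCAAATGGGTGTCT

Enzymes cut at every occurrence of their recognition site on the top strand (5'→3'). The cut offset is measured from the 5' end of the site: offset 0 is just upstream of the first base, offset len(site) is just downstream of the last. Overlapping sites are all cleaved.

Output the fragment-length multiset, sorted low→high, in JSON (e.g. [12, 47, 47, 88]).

[2,4,6,11,13,15,33]

Site scan:
  PtaIV CCCTG/4: at [39] ⇒ [43]
  IvoIII CGGGTT/4: at [1, 18] ⇒ [5, 22]
  YnoII GATTAC/0: at [9, 28] ⇒ [9, 28]
  CdoV TACTGTGC/0: at [45, 56] ⇒ [45, 56]

All cut coordinates (distinct, sorted): [5, 9, 22, 28, 43, 45, 56]

Fragments:
  5→9: 4 bp
  9→22: 13 bp
  22→28: 6 bp
  28→43: 15 bp
  43→45: 2 bp
  45→56: 11 bp
  56→5 (wrap): 84-56+5 = 33 bp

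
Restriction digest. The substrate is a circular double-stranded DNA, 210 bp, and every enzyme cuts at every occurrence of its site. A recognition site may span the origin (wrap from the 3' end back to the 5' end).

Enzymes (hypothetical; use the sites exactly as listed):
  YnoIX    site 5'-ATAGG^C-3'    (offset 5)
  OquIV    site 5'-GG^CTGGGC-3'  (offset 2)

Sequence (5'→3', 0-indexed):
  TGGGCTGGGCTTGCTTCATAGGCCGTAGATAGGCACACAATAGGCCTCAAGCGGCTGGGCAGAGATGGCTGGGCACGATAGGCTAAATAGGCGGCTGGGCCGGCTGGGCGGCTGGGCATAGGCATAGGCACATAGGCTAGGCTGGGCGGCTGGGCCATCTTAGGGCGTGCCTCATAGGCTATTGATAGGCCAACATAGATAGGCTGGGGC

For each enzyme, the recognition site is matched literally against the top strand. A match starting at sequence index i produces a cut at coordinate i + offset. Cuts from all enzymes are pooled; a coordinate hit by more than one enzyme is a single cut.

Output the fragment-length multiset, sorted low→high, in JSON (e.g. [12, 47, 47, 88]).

Scan for sites:
  YnoIX ATAGGC/5: at [17, 28, 39, 77, 86, 117, 123, 131, 173, 184, 198] ⇒ [22, 33, 44, 82, 91, 122, 128, 136, 178, 189, 203]
  OquIV GGCTGGGC/2: at [2, 52, 66, 92, 101, 109, 139, 147, 207] ⇒ [4, 54, 68, 94, 103, 111, 141, 149, 209]

Pooled cuts: [4, 22, 33, 44, 54, 68, 82, 91, 94, 103, 111, 122, 128, 136, 141, 149, 178, 189, 203, 209]

Fragment lengths:
  4→22: 18 bp
  22→33: 11 bp
  33→44: 11 bp
  44→54: 10 bp
  54→68: 14 bp
  68→82: 14 bp
  82→91: 9 bp
  91→94: 3 bp
  94→103: 9 bp
  103→111: 8 bp
  111→122: 11 bp
  122→128: 6 bp
  128→136: 8 bp
  136→141: 5 bp
  141→149: 8 bp
  149→178: 29 bp
  178→189: 11 bp
  189→203: 14 bp
  203→209: 6 bp
  209→4 (wrap): 210-209+4 = 5 bp

[3,5,5,6,6,8,8,8,9,9,10,11,11,11,11,14,14,14,18,29]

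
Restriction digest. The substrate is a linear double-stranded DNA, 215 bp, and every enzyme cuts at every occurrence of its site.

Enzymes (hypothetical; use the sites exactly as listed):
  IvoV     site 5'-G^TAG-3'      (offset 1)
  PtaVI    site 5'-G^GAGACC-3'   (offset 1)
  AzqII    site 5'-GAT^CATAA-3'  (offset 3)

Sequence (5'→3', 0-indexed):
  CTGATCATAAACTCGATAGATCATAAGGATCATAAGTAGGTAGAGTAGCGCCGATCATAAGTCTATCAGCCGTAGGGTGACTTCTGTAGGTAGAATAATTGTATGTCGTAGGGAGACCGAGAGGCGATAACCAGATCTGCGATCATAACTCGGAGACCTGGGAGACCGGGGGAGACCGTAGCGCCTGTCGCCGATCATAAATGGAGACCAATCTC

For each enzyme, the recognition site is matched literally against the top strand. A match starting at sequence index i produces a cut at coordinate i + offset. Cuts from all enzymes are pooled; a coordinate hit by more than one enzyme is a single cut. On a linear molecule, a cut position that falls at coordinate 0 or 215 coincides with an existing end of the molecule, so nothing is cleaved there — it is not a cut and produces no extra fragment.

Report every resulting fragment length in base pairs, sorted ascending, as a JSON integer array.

[4,4,4,5,5,6,7,8,9,9,9,10,10,12,14,16,17,17,18,31]

Scan for sites:
  IvoV (GTAG, off=1): starts [35, 39, 44, 71, 85, 89, 107, 177] → cuts [36, 40, 45, 72, 86, 90, 108, 178]
  PtaVI (GGAGACC, off=1): starts [111, 151, 160, 170, 202] → cuts [112, 152, 161, 171, 203]
  AzqII (GATCATAA, off=3): starts [2, 18, 27, 52, 140, 192] → cuts [5, 21, 30, 55, 143, 195]

All cut coordinates (distinct, sorted): [5, 21, 30, 36, 40, 45, 55, 72, 86, 90, 108, 112, 143, 152, 161, 171, 178, 195, 203]

Fragment lengths:
  [0,5): 5 bp
  [5,21): 16 bp
  [21,30): 9 bp
  [30,36): 6 bp
  [36,40): 4 bp
  [40,45): 5 bp
  [45,55): 10 bp
  [55,72): 17 bp
  [72,86): 14 bp
  [86,90): 4 bp
  [90,108): 18 bp
  [108,112): 4 bp
  [112,143): 31 bp
  [143,152): 9 bp
  [152,161): 9 bp
  [161,171): 10 bp
  [171,178): 7 bp
  [178,195): 17 bp
  [195,203): 8 bp
  [203,215): 12 bp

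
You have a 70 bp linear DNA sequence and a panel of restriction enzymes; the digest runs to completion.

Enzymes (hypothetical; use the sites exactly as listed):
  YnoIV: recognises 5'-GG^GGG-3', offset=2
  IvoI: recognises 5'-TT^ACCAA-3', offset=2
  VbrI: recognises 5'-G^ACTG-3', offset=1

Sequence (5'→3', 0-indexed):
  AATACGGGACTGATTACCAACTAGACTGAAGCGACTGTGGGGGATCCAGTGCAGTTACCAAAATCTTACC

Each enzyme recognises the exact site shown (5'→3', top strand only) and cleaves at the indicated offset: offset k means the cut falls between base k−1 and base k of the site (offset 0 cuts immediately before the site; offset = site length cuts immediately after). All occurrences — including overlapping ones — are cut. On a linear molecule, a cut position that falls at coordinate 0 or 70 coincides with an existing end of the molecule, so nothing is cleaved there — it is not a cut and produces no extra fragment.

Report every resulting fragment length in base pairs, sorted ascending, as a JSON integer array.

Scan for sites:
  YnoIV GGGGG/2: at [38] ⇒ [40]
  IvoI TTACCAA/2: at [13, 54] ⇒ [15, 56]
  VbrI GACTG/1: at [7, 23, 32] ⇒ [8, 24, 33]

Pooled cuts: [8, 15, 24, 33, 40, 56]

Fragment lengths:
  [0,8): 8 bp
  [8,15): 7 bp
  [15,24): 9 bp
  [24,33): 9 bp
  [33,40): 7 bp
  [40,56): 16 bp
  [56,70): 14 bp

[7,7,8,9,9,14,16]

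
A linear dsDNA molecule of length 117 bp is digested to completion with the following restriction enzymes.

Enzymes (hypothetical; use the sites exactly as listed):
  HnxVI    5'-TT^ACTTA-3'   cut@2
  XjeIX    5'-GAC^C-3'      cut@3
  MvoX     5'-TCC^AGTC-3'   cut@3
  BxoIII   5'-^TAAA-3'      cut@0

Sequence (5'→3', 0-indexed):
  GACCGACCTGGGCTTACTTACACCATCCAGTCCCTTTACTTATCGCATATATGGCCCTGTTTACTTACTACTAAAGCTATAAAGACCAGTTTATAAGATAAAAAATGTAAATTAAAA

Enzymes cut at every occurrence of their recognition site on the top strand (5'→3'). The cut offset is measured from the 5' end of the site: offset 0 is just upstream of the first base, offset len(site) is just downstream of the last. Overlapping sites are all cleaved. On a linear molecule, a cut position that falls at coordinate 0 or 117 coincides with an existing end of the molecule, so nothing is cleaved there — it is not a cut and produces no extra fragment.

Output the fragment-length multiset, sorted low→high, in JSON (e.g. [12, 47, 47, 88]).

Per-enzyme occurrences:
  HnxVI TTACTTA/2: at [13, 35, 60] ⇒ [15, 37, 62]
  XjeIX GACC/3: at [0, 4, 83] ⇒ [3, 7, 86]
  MvoX TCCAGTC/3: at [25] ⇒ [28]
  BxoIII TAAA/0: at [71, 79, 98, 107, 112] ⇒ [71, 79, 98, 107, 112]

All cut coordinates (distinct, sorted): [3, 7, 15, 28, 37, 62, 71, 79, 86, 98, 107, 112]

Fragment lengths:
  [0,3): 3 bp
  [3,7): 4 bp
  [7,15): 8 bp
  [15,28): 13 bp
  [28,37): 9 bp
  [37,62): 25 bp
  [62,71): 9 bp
  [71,79): 8 bp
  [79,86): 7 bp
  [86,98): 12 bp
  [98,107): 9 bp
  [107,112): 5 bp
  [112,117): 5 bp

[3,4,5,5,7,8,8,9,9,9,12,13,25]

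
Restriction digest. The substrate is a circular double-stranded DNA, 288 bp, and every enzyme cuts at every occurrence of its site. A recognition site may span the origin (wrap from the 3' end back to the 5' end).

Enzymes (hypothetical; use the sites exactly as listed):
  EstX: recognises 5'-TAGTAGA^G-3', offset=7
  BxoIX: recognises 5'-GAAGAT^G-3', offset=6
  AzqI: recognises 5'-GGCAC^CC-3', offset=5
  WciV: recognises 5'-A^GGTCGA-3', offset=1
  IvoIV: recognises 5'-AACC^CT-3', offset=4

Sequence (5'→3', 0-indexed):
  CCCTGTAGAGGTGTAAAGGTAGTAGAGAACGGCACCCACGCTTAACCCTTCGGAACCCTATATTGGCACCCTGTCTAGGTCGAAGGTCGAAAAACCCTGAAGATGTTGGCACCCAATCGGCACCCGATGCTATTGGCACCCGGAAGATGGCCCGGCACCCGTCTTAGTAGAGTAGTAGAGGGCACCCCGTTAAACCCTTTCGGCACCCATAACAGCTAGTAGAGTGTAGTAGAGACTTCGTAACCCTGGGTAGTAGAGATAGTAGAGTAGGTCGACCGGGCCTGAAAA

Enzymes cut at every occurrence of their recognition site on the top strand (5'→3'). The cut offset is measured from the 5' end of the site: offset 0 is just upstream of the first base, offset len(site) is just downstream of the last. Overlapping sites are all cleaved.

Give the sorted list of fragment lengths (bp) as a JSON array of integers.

[3,6,7,8,8,8,8,9,9,9,10,10,10,10,11,11,12,12,12,12,12,13,16,17,21,24]

Scan for sites:
  EstX (TAGTAGAG, off=7): starts [19, 164, 172, 216, 226, 250, 259] → cuts [26, 171, 179, 223, 233, 257, 266]
  BxoIX (GAAGATG, off=6): starts [98, 142] → cuts [104, 148]
  AzqI (GGCACCC, off=5): starts [30, 64, 107, 118, 134, 153, 180, 201] → cuts [35, 69, 112, 123, 139, 158, 185, 206]
  WciV (AGGTCGA, off=1): starts [76, 83, 268] → cuts [77, 84, 269]
  IvoIV (AACCCT, off=4): starts [43, 53, 92, 192, 241, 286] → cuts [2, 47, 57, 96, 196, 245]

Pooled cuts: [2, 26, 35, 47, 57, 69, 77, 84, 96, 104, 112, 123, 139, 148, 158, 171, 179, 185, 196, 206, 223, 233, 245, 257, 266, 269]

Fragment lengths:
  2→26: 24 bp
  26→35: 9 bp
  35→47: 12 bp
  47→57: 10 bp
  57→69: 12 bp
  69→77: 8 bp
  77→84: 7 bp
  84→96: 12 bp
  96→104: 8 bp
  104→112: 8 bp
  112→123: 11 bp
  123→139: 16 bp
  139→148: 9 bp
  148→158: 10 bp
  158→171: 13 bp
  171→179: 8 bp
  179→185: 6 bp
  185→196: 11 bp
  196→206: 10 bp
  206→223: 17 bp
  223→233: 10 bp
  233→245: 12 bp
  245→257: 12 bp
  257→266: 9 bp
  266→269: 3 bp
  269→2 (wrap): 288-269+2 = 21 bp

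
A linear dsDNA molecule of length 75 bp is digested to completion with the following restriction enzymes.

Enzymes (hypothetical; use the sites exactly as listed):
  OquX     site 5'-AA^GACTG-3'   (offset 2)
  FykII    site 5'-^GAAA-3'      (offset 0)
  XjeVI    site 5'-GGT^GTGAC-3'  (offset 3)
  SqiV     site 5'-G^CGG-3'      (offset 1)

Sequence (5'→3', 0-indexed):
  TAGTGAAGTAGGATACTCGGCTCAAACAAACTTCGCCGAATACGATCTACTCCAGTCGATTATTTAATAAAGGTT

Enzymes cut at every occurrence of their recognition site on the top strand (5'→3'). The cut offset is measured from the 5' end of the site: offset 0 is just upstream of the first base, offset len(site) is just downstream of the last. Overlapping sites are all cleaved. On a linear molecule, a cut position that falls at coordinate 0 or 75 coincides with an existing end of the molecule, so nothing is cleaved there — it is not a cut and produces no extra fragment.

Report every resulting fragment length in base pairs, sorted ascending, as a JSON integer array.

Scan for sites:
  OquX (AAGACTG, off=2): no sites
  FykII (GAAA, off=0): no sites
  XjeVI (GGTGTGAC, off=3): no sites
  SqiV (GCGG, off=1): no sites

Pooled cuts: ∅

Fragments:
  no cuts → one linear fragment of 75 bp

[75]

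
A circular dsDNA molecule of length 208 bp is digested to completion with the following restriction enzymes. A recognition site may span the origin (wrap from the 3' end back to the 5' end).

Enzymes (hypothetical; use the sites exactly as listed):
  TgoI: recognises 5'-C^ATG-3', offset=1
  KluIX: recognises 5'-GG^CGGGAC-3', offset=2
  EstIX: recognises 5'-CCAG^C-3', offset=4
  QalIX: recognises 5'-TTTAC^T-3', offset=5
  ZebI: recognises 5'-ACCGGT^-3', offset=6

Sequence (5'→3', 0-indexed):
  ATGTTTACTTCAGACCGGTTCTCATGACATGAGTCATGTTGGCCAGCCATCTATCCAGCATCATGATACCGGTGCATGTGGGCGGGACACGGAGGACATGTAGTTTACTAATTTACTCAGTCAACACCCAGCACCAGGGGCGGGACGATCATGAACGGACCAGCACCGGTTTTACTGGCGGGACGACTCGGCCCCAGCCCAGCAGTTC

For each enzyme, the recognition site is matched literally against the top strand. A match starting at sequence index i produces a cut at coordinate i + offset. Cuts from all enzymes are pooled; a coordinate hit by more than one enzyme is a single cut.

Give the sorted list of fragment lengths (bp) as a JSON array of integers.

[2,3,4,4,5,5,5,6,7,7,7,8,8,9,10,11,11,11,11,12,13,15,15,19]

Per-enzyme occurrences:
  TgoI (CATG, off=1): starts [22, 27, 34, 61, 74, 96, 149, 207] → cuts [0, 23, 28, 35, 62, 75, 97, 150]
  KluIX (GGCGGGAC, off=2): starts [80, 138, 176] → cuts [82, 140, 178]
  EstIX (CCAGC, off=4): starts [42, 54, 127, 159, 193, 198] → cuts [46, 58, 131, 163, 197, 202]
  QalIX (TTTACT, off=5): starts [3, 103, 111, 170] → cuts [8, 108, 116, 175]
  ZebI (ACCGGT, off=6): starts [13, 67, 164] → cuts [19, 73, 170]

All cut coordinates (distinct, sorted): [0, 8, 19, 23, 28, 35, 46, 58, 62, 73, 75, 82, 97, 108, 116, 131, 140, 150, 163, 170, 175, 178, 197, 202]

Fragments:
  0→8: 8 bp
  8→19: 11 bp
  19→23: 4 bp
  23→28: 5 bp
  28→35: 7 bp
  35→46: 11 bp
  46→58: 12 bp
  58→62: 4 bp
  62→73: 11 bp
  73→75: 2 bp
  75→82: 7 bp
  82→97: 15 bp
  97→108: 11 bp
  108→116: 8 bp
  116→131: 15 bp
  131→140: 9 bp
  140→150: 10 bp
  150→163: 13 bp
  163→170: 7 bp
  170→175: 5 bp
  175→178: 3 bp
  178→197: 19 bp
  197→202: 5 bp
  202→0 (wrap): 208-202+0 = 6 bp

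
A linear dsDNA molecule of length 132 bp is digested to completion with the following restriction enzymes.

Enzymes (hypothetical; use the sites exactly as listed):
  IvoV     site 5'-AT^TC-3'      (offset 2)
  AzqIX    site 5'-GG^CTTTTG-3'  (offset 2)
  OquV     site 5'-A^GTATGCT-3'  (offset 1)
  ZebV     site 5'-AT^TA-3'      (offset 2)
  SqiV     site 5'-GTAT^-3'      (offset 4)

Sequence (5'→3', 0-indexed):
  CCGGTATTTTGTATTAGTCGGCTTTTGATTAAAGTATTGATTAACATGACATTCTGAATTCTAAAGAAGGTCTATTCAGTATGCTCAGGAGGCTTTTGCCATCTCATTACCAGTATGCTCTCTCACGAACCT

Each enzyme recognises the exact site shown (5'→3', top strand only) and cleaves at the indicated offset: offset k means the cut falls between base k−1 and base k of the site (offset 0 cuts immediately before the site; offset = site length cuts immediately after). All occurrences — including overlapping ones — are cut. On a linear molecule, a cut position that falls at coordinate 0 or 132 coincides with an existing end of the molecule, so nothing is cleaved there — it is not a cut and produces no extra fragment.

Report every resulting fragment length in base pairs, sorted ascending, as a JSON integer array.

[3,4,4,4,5,7,7,7,7,8,8,10,11,15,16,16]

Scan for sites:
  IvoV (ATTC, off=2): starts [50, 57, 73] → cuts [52, 59, 75]
  AzqIX (GGCTTTTG, off=2): starts [19, 90] → cuts [21, 92]
  OquV (AGTATGCT, off=1): starts [77, 111] → cuts [78, 112]
  ZebV (ATTA, off=2): starts [12, 27, 39, 105] → cuts [14, 29, 41, 107]
  SqiV (GTAT, off=4): starts [3, 10, 33, 78, 112] → cuts [7, 14, 37, 82, 116]

Pooled cuts: [7, 14, 21, 29, 37, 41, 52, 59, 75, 78, 82, 92, 107, 112, 116]

Fragment lengths:
  [0,7): 7 bp
  [7,14): 7 bp
  [14,21): 7 bp
  [21,29): 8 bp
  [29,37): 8 bp
  [37,41): 4 bp
  [41,52): 11 bp
  [52,59): 7 bp
  [59,75): 16 bp
  [75,78): 3 bp
  [78,82): 4 bp
  [82,92): 10 bp
  [92,107): 15 bp
  [107,112): 5 bp
  [112,116): 4 bp
  [116,132): 16 bp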